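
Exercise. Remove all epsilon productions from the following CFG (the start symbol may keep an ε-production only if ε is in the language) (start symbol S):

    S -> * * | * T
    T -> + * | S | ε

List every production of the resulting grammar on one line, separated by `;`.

The nullable symbols are {T}.
ε ∉ L(G), so no ε-production is kept.
Add the nullable-subset variants: S → * T gives * T | *.

S -> * * | * T | *; T -> + * | S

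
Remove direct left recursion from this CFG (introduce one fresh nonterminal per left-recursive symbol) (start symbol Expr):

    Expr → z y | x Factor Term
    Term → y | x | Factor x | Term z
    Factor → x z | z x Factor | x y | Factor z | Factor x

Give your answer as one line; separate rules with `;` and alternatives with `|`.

Expr → z y | x Factor Term; Term → y Term1 | x Term1 | Factor x Term1; Factor → x z Factor1 | z x Factor Factor1 | x y Factor1; Term1 → z Term1 | epsilon; Factor1 → z Factor1 | x Factor1 | epsilon

Left recursion appears on Term, Factor.
For Term: α = {z}, β = {y, x, Factor x}. Rewrite as Term → β Term1 and Term1 → α Term1 | ε.
For Factor: α = {z, x}, β = {x z, z x Factor, x y}. Rewrite as Factor → β Factor1 and Factor1 → α Factor1 | ε.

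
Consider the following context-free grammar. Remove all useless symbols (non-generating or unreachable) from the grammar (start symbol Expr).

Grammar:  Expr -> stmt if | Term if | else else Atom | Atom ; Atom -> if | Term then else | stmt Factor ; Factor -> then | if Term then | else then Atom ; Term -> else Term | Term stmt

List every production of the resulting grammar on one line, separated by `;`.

Generating nonterminals: {Atom, Expr, Factor}.
Reachable from Expr after that: {Atom, Expr, Factor}.
Removed useless symbols: {Term} and every production mentioning them.

Expr -> stmt if | else else Atom | Atom; Atom -> if | stmt Factor; Factor -> then | else then Atom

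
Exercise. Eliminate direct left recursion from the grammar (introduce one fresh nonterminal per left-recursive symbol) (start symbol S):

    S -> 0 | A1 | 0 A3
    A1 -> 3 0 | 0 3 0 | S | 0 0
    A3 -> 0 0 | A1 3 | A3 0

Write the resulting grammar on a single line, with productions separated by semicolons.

S -> 0 | A1 | 0 A3; A1 -> 3 0 | 0 3 0 | S | 0 0; A3 -> 0 0 A3' | A1 3 A3'; A3' -> 0 A3' | ε

Directly left-recursive nonterminal: A3.
For A3: α = {0}, β = {0 0, A1 3}. Rewrite as A3 → β A3' and A3' → α A3' | ε.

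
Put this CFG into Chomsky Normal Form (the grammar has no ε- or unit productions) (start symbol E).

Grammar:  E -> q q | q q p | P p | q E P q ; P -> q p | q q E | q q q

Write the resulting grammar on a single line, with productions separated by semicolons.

Introduce a nonterminal for each terminal appearing in a rule of length ≥ 2: X1 → q, X2 → p.
Binarize each right-hand side of length ≥ 3 by chaining fresh nonterminals (Y1, Y2, …): affected rules were E → X1 X1 X2; E → X1 E P X1; P → X1 X1 E; P → X1 X1 X1.

E -> X1 X1 | X1 Y1 | P X2 | X1 Y2; P -> X1 X2 | X1 Y4 | X1 Y5; X1 -> q; X2 -> p; Y1 -> X1 X2; Y2 -> E Y3; Y3 -> P X1; Y4 -> X1 E; Y5 -> X1 X1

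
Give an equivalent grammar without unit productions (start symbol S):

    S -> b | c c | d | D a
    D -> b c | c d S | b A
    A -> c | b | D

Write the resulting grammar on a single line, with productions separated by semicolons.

S -> b | c c | d | D a; D -> b c | c d S | b A; A -> b c | c d S | b A | c | b

Unit pairs: A ⇒* {D}.
For each unit pair (A, B), copy every non-unit production of B to A, then drop all unit productions.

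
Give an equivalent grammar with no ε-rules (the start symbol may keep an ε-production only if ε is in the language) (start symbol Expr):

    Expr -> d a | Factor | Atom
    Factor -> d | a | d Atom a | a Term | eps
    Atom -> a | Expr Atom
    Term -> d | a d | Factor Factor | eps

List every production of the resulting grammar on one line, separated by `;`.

Expr -> d a | Factor | Atom | eps; Factor -> d | a | d Atom a | a Term; Atom -> a | Expr Atom; Term -> d | a d | Factor Factor | Factor

Nullable nonterminals: {Expr, Factor, Term}.
ε ∈ L(G) since Expr is nullable, so keep Expr → ε.
Expand every rule over subsets of its nullable positions: Term → Factor Factor gives Factor Factor | Factor.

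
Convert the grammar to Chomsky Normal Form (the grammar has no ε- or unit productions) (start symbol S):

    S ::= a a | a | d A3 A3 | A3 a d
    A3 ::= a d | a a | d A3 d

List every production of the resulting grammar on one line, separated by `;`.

Introduce a nonterminal for each terminal appearing in a rule of length ≥ 2: X1 → a, X2 → d.
Binarize each right-hand side of length ≥ 3 by chaining fresh nonterminals (Y1, Y2, …): affected rules were S → X2 A3 A3; S → A3 X1 X2; A3 → X2 A3 X2.

S ::= X1 X1 | a | X2 Y1 | A3 Y2; A3 ::= X1 X2 | X1 X1 | X2 Y3; X1 ::= a; X2 ::= d; Y1 ::= A3 A3; Y2 ::= X1 X2; Y3 ::= A3 X2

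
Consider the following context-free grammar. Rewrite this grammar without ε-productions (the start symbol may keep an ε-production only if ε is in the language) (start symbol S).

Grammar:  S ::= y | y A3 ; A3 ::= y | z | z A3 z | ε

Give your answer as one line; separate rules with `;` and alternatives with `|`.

S ::= y | y A3; A3 ::= y | z | z A3 z | z z

The nullable symbols are {A3}.
ε ∉ L(G), so no ε-production is kept.
For each production, add variants omitting each subset of nullable occurrences: A3 → z A3 z gives z A3 z | z z.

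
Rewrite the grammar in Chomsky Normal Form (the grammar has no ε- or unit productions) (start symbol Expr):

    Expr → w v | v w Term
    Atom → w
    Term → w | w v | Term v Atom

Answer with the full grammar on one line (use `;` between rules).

Introduce a nonterminal for each terminal appearing in a rule of length ≥ 2: X1 → w, X2 → v.
Binarize each right-hand side of length ≥ 3 by chaining fresh nonterminals (Y1, Y2, …): affected rules were Expr → X2 X1 Term; Term → Term X2 Atom.

Expr → X1 X2 | X2 Y1; Atom → w; Term → w | X1 X2 | Term Y2; X1 → w; X2 → v; Y1 → X1 Term; Y2 → X2 Atom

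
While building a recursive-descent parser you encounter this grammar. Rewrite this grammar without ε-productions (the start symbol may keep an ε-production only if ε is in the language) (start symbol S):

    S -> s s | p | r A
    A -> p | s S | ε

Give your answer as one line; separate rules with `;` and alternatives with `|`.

S -> s s | p | r A | r; A -> p | s S

The nullable symbols are {A}.
ε ∉ L(G), so no ε-production is kept.
Add the nullable-subset variants: S → r A gives r A | r.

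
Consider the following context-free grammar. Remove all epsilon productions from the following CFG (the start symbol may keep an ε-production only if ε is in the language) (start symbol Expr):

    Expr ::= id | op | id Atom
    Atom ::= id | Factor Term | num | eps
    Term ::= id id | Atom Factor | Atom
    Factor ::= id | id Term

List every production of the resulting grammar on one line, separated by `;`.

Nullable nonterminals: {Atom, Term}.
ε ∉ L(G), so no ε-production is kept.
For each production, add variants omitting each subset of nullable occurrences: Atom → Factor Term gives Factor Term | Factor. Term → Atom Factor gives Atom Factor | Factor.

Expr ::= id | op | id Atom; Atom ::= id | Factor Term | Factor | num; Term ::= id id | Atom Factor | Factor | Atom; Factor ::= id | id Term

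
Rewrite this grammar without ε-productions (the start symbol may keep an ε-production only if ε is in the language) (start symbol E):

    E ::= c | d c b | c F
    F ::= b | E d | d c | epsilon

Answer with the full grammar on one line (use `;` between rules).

E ::= c | d c b | c F; F ::= b | E d | d c

The nullable symbols are {F}.
ε ∉ L(G), so no ε-production is kept.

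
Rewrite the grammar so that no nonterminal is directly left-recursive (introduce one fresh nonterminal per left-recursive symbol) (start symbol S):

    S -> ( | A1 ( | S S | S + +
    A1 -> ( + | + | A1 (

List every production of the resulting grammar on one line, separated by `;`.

S -> ( S' | A1 ( S'; A1 -> ( + A1' | + A1'; S' -> S S' | + + S' | ε; A1' -> ( A1' | ε

Left recursion appears on S, A1.
For S: α = {S, + +}, β = {(, A1 (}. Rewrite as S → β S' and S' → α S' | ε.
For A1: α = {(}, β = {( +, +}. Rewrite as A1 → β A1' and A1' → α A1' | ε.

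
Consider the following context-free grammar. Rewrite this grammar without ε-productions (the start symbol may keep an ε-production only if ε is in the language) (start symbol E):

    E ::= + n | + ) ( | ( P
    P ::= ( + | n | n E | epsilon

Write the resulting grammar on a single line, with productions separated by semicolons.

E ::= + n | + ) ( | ( P | (; P ::= ( + | n | n E

Nullable nonterminals: {P}.
ε ∉ L(G), so no ε-production is kept.
Add the nullable-subset variants: E → ( P gives ( P | (.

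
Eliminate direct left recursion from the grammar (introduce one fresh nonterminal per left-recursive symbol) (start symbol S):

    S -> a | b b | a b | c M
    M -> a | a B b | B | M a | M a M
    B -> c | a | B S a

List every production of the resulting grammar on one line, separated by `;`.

Directly left-recursive nonterminals: M, B.
For M: α = {a, a M}, β = {a, a B b, B}. Rewrite as M → β M' and M' → α M' | ε.
For B: α = {S a}, β = {c, a}. Rewrite as B → β B' and B' → α B' | ε.

S -> a | b b | a b | c M; M -> a M' | a B b M' | B M'; B -> c B' | a B'; M' -> a M' | a M M' | epsilon; B' -> S a B' | epsilon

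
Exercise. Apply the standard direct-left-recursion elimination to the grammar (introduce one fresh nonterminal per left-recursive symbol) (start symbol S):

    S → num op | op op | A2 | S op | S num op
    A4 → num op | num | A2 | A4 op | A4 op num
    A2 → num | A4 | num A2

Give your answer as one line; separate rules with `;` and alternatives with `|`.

S → num op S' | op op S' | A2 S'; A4 → num op A4' | num A4' | A2 A4'; A2 → num | A4 | num A2; S' → op S' | num op S' | ε; A4' → op A4' | op num A4' | ε

S, A4 are directly left-recursive.
For S: α = {op, num op}, β = {num op, op op, A2}. Rewrite as S → β S' and S' → α S' | ε.
For A4: α = {op, op num}, β = {num op, num, A2}. Rewrite as A4 → β A4' and A4' → α A4' | ε.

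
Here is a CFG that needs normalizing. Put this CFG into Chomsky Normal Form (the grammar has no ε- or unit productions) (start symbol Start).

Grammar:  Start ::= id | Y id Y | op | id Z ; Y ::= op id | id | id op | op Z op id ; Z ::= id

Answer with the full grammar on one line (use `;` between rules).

Introduce a nonterminal for each terminal appearing in a rule of length ≥ 2: X1 → id, X2 → op.
Binarize each right-hand side of length ≥ 3 by chaining fresh nonterminals (Y1, Y2, …): affected rules were Start → Y X1 Y; Y → X2 Z X2 X1.

Start ::= id | Y Y1 | op | X1 Z; Y ::= X2 X1 | id | X1 X2 | X2 Y2; Z ::= id; X1 ::= id; X2 ::= op; Y1 ::= X1 Y; Y2 ::= Z Y3; Y3 ::= X2 X1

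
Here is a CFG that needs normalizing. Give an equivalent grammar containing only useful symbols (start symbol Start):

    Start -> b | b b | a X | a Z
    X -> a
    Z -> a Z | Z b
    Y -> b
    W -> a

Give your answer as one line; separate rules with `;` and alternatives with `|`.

Start -> b | b b | a X; X -> a

Generating nonterminals: {Start, W, X, Y}.
Reachable from Start after that: {Start, X}.
Removed useless symbols: {W, Y, Z} and every production mentioning them.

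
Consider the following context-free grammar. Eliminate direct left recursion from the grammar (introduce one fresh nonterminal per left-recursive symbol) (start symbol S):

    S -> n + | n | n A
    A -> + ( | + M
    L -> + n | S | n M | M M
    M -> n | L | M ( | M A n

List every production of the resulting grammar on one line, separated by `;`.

S -> n + | n | n A; A -> + ( | + M; L -> + n | S | n M | M M; M -> n M' | L M'; M' -> ( M' | A n M' | ε

Left recursion appears on M.
For M: α = {(, A n}, β = {n, L}. Rewrite as M → β M' and M' → α M' | ε.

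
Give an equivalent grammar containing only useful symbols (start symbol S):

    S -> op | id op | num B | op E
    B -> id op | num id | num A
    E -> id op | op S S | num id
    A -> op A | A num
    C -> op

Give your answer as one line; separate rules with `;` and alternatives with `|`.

S -> op | id op | num B | op E; B -> id op | num id; E -> id op | op S S | num id

Generating nonterminals: {B, C, E, S}.
Reachable from S after that: {B, E, S}.
Removed useless symbols: {A, C} and every production mentioning them.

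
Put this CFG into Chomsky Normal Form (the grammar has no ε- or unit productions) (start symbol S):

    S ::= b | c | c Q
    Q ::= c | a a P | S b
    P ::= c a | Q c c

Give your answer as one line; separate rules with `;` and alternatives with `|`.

Introduce a nonterminal for each terminal appearing in a rule of length ≥ 2: X1 → c, X2 → a, X3 → b.
Binarize each right-hand side of length ≥ 3 by chaining fresh nonterminals (Y1, Y2, …): affected rules were Q → X2 X2 P; P → Q X1 X1.

S ::= b | c | X1 Q; Q ::= c | X2 Y1 | S X3; P ::= X1 X2 | Q Y2; X1 ::= c; X2 ::= a; X3 ::= b; Y1 ::= X2 P; Y2 ::= X1 X1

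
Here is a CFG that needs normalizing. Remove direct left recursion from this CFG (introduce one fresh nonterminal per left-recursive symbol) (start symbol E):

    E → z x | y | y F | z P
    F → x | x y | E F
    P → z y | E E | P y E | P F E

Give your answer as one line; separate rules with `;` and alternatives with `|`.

Left recursion appears on P.
For P: α = {y E, F E}, β = {z y, E E}. Rewrite as P → β P' and P' → α P' | ε.

E → z x | y | y F | z P; F → x | x y | E F; P → z y P' | E E P'; P' → y E P' | F E P' | ε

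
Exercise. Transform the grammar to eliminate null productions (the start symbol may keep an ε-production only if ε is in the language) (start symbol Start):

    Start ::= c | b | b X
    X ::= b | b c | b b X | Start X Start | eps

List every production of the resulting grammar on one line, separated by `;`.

Nullable nonterminals: {X}.
ε ∉ L(G), so no ε-production is kept.
Expand every rule over subsets of its nullable positions: X → b b X gives b b X | b b. X → Start X Start gives Start X Start | Start Start.

Start ::= c | b | b X; X ::= b | b c | b b X | b b | Start X Start | Start Start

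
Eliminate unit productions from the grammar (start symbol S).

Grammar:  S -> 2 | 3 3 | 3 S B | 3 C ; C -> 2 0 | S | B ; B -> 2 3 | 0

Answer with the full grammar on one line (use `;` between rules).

S -> 2 | 3 3 | 3 S B | 3 C; C -> 2 3 | 0 | 2 0 | 2 | 3 3 | 3 S B | 3 C; B -> 2 3 | 0

Unit pairs: C ⇒* {B, S}.
For each unit pair (A, B), copy every non-unit production of B to A, then drop all unit productions.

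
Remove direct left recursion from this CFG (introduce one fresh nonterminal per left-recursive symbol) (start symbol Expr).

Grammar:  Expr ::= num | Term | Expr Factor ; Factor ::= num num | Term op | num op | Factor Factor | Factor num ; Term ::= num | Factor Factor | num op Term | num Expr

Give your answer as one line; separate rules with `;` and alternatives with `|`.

Expr ::= num Expr1 | Term Expr1; Factor ::= num num Factor1 | Term op Factor1 | num op Factor1; Term ::= num | Factor Factor | num op Term | num Expr; Expr1 ::= Factor Expr1 | ε; Factor1 ::= Factor Factor1 | num Factor1 | ε

Directly left-recursive nonterminals: Expr, Factor.
For Expr: α = {Factor}, β = {num, Term}. Rewrite as Expr → β Expr1 and Expr1 → α Expr1 | ε.
For Factor: α = {Factor, num}, β = {num num, Term op, num op}. Rewrite as Factor → β Factor1 and Factor1 → α Factor1 | ε.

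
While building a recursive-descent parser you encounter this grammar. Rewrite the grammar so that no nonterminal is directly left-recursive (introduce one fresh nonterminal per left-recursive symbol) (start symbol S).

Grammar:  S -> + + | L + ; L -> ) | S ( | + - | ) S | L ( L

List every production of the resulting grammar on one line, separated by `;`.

S -> + + | L +; L -> ) L' | S ( L' | + - L' | ) S L'; L' -> ( L L' | ε

Directly left-recursive nonterminal: L.
For L: α = {( L}, β = {), S (, + -, ) S}. Rewrite as L → β L' and L' → α L' | ε.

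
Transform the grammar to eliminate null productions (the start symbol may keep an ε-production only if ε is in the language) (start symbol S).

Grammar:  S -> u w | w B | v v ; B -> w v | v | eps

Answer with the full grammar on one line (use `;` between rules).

S -> u w | w B | w | v v; B -> w v | v

Nullable nonterminals: {B}.
ε ∉ L(G), so no ε-production is kept.
Add the nullable-subset variants: S → w B gives w B | w.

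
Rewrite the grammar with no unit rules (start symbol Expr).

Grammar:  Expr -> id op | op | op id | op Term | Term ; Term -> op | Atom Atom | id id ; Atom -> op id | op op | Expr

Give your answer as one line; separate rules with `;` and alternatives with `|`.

Unit pairs: Atom ⇒* {Expr, Term}; Expr ⇒* {Term}.
Replace each nonterminal's rules with the union of the non-unit rules of every nonterminal it unit-derives.

Expr -> op | Atom Atom | id id | id op | op id | op Term; Term -> op | Atom Atom | id id; Atom -> op | Atom Atom | id id | op id | op op | id op | op Term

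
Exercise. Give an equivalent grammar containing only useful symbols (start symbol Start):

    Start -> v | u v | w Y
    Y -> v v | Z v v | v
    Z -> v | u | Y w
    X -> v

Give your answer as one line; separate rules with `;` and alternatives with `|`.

Generating nonterminals: {Start, X, Y, Z}.
Reachable from Start after that: {Start, Y, Z}.
Removed useless symbols: {X} and every production mentioning them.

Start -> v | u v | w Y; Y -> v v | Z v v | v; Z -> v | u | Y w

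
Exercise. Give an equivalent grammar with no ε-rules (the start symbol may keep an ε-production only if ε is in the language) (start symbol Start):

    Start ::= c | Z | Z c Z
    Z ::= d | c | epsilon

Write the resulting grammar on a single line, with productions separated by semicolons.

Nullable nonterminals: {Start, Z}.
ε ∈ L(G) since Start is nullable, so keep Start → ε.
Expand every rule over subsets of its nullable positions: Start → Z c Z gives Z c Z | Z c | c Z.

Start ::= c | Z | Z c Z | Z c | c Z | epsilon; Z ::= d | c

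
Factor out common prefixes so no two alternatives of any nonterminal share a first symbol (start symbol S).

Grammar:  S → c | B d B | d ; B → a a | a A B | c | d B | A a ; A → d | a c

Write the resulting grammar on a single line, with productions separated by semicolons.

B has alternatives sharing prefix 'a': factor to B → a B' with B' → a | A B.

S → c | B d B | d; B → c | d B | A a | a B'; A → d | a c; B' → a | A B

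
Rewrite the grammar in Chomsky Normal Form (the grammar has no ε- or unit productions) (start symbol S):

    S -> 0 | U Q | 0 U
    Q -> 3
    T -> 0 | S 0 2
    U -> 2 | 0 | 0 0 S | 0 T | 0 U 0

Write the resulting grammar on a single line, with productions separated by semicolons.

Introduce a nonterminal for each terminal appearing in a rule of length ≥ 2: X1 → 0, X2 → 2.
Binarize each right-hand side of length ≥ 3 by chaining fresh nonterminals (Y1, Y2, …): affected rules were T → S X1 X2; U → X1 X1 S; U → X1 U X1.

S -> 0 | U Q | X1 U; Q -> 3; T -> 0 | S Y1; U -> 2 | 0 | X1 Y2 | X1 T | X1 Y3; X1 -> 0; X2 -> 2; Y1 -> X1 X2; Y2 -> X1 S; Y3 -> U X1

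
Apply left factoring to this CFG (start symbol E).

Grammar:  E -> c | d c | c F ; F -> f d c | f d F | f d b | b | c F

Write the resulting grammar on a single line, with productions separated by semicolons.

E -> d c | c E'; F -> b | c F | f d F'; E' -> ε | F; F' -> c | F | b

E has alternatives sharing prefix 'c': factor to E → c E' with E' → ε | F.
F has alternatives sharing prefix 'f d': factor to F → f d F' with F' → c | F | b.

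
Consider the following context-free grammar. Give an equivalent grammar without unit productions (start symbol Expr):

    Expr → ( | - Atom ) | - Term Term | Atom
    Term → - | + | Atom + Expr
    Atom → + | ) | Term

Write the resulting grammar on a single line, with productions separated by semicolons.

Expr → - | + | Atom + Expr | ) | ( | - Atom ) | - Term Term; Term → - | + | Atom + Expr; Atom → - | + | Atom + Expr | )

Unit pairs: Atom ⇒* {Term}; Expr ⇒* {Atom, Term}.
For each unit pair (A, B), copy every non-unit production of B to A, then drop all unit productions.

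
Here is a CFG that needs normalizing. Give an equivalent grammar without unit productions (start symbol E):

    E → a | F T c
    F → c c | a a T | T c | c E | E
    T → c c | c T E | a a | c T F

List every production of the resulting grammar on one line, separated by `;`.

Unit pairs: F ⇒* {E}.
For every A with A ⇒* B via unit rules, add B's non-unit alternatives to A; then delete every rule of the form X → Y.

E → a | F T c; F → a | F T c | c c | a a T | T c | c E; T → c c | c T E | a a | c T F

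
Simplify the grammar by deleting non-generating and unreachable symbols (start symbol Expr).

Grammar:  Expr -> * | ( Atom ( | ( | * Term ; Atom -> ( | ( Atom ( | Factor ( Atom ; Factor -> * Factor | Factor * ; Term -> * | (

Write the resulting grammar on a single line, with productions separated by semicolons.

Expr -> * | ( Atom ( | ( | * Term; Atom -> ( | ( Atom (; Term -> * | (

Generating nonterminals: {Atom, Expr, Term}.
Reachable from Expr after that: {Atom, Expr, Term}.
Removed useless symbols: {Factor} and every production mentioning them.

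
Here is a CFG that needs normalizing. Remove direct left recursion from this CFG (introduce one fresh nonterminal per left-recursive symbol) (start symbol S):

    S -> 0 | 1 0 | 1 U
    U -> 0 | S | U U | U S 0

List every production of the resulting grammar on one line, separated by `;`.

S -> 0 | 1 0 | 1 U; U -> 0 U' | S U'; U' -> U U' | S 0 U' | eps

Directly left-recursive nonterminal: U.
For U: α = {U, S 0}, β = {0, S}. Rewrite as U → β U' and U' → α U' | ε.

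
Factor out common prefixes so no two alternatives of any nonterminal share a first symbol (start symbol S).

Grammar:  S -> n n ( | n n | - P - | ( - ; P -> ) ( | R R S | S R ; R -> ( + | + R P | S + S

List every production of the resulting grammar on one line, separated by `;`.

S has alternatives sharing prefix 'n n': factor to S → n n S' with S' → ( | ε.

S -> - P - | ( - | n n S'; P -> ) ( | R R S | S R; R -> ( + | + R P | S + S; S' -> ( | ε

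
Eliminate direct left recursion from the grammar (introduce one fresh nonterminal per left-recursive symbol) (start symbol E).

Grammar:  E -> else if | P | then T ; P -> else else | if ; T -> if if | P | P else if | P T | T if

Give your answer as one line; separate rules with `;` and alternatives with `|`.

E -> else if | P | then T; P -> else else | if; T -> if if T' | P T' | P else if T' | P T T'; T' -> if T' | eps

T is directly left-recursive.
For T: α = {if}, β = {if if, P, P else if, P T}. Rewrite as T → β T' and T' → α T' | ε.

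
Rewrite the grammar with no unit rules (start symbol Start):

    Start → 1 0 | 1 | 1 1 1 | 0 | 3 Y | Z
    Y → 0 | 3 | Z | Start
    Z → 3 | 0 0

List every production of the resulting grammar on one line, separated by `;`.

Unit pairs: Start ⇒* {Z}; Y ⇒* {Start, Z}.
For every A with A ⇒* B via unit rules, add B's non-unit alternatives to A; then delete every rule of the form X → Y.

Start → 3 | 0 0 | 1 0 | 1 | 1 1 1 | 0 | 3 Y; Y → 3 | 0 0 | 1 0 | 1 | 1 1 1 | 0 | 3 Y; Z → 3 | 0 0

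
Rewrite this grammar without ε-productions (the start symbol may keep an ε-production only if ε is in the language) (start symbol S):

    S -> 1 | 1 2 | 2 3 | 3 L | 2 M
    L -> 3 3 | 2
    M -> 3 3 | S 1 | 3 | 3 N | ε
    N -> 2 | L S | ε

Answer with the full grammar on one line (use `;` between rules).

S -> 1 | 1 2 | 2 3 | 3 L | 2 M | 2; L -> 3 3 | 2; M -> 3 3 | S 1 | 3 | 3 N; N -> 2 | L S

The nullable symbols are {M, N}.
ε ∉ L(G), so no ε-production is kept.
For each production, add variants omitting each subset of nullable occurrences: S → 2 M gives 2 M | 2.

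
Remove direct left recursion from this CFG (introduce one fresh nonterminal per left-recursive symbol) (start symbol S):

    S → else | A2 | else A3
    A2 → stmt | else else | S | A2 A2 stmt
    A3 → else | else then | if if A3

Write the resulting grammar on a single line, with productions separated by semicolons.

S → else | A2 | else A3; A2 → stmt A2' | else else A2' | S A2'; A3 → else | else then | if if A3; A2' → A2 stmt A2' | ε

Left recursion appears on A2.
For A2: α = {A2 stmt}, β = {stmt, else else, S}. Rewrite as A2 → β A2' and A2' → α A2' | ε.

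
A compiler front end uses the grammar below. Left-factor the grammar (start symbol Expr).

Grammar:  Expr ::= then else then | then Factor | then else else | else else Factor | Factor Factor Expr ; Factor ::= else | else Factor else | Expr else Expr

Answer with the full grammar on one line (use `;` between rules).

Expr has alternatives sharing prefix 'then': factor to Expr → then Expr1 with Expr1 → else then | Factor | else else.
Factor has alternatives sharing prefix 'else': factor to Factor → else Factor1 with Factor1 → ε | Factor else.
Expr1 has alternatives sharing prefix 'else': factor to Expr1 → else Expr11 with Expr11 → then | else.

Expr ::= else else Factor | Factor Factor Expr | then Expr1; Factor ::= Expr else Expr | else Factor1; Expr1 ::= Factor | else Expr11; Factor1 ::= ε | Factor else; Expr11 ::= then | else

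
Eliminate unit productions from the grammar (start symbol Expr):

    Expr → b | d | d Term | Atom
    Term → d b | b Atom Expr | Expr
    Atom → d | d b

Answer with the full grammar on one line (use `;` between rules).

Expr → d | d b | b | d Term; Term → d b | b Atom Expr | d | b | d Term; Atom → d | d b

Unit pairs: Expr ⇒* {Atom}; Term ⇒* {Atom, Expr}.
Replace each nonterminal's rules with the union of the non-unit rules of every nonterminal it unit-derives.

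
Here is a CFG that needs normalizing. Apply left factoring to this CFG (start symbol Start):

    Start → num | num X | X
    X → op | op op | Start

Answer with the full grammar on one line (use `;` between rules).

Start has alternatives sharing prefix 'num': factor to Start → num Start1 with Start1 → ε | X.
X has alternatives sharing prefix 'op': factor to X → op X1 with X1 → ε | op.

Start → X | num Start1; X → Start | op X1; Start1 → ε | X; X1 → ε | op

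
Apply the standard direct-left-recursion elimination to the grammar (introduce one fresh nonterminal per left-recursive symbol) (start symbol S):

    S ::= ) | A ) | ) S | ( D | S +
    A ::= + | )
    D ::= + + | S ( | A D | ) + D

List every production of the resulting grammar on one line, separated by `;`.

S ::= ) S' | A ) S' | ) S S' | ( D S'; A ::= + | ); D ::= + + | S ( | A D | ) + D; S' ::= + S' | ε

Directly left-recursive nonterminal: S.
For S: α = {+}, β = {), A ), ) S, ( D}. Rewrite as S → β S' and S' → α S' | ε.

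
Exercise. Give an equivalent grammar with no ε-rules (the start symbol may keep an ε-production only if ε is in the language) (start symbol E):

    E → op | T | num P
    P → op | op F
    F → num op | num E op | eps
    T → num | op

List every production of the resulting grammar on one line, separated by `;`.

Nullable nonterminals: {F}.
ε ∉ L(G), so no ε-production is kept.

E → op | T | num P; P → op | op F; F → num op | num E op; T → num | op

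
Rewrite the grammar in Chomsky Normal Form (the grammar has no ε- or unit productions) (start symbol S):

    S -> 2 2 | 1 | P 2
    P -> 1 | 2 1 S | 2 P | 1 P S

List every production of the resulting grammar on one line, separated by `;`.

Introduce a nonterminal for each terminal appearing in a rule of length ≥ 2: X1 → 2, X2 → 1.
Binarize each right-hand side of length ≥ 3 by chaining fresh nonterminals (Y1, Y2, …): affected rules were P → X1 X2 S; P → X2 P S.

S -> X1 X1 | 1 | P X1; P -> 1 | X1 Y1 | X1 P | X2 Y2; X1 -> 2; X2 -> 1; Y1 -> X2 S; Y2 -> P S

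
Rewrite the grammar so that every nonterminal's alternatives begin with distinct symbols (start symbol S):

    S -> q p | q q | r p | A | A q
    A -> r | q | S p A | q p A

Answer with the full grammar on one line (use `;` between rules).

S -> r p | q S' | A S''; A -> r | S p A | q A'; S' -> p | q; S'' -> ε | q; A' -> ε | p A

S has alternatives sharing prefix 'q': factor to S → q S' with S' → p | q.
S has alternatives sharing prefix 'A': factor to S → A S'' with S'' → ε | q.
A has alternatives sharing prefix 'q': factor to A → q A' with A' → ε | p A.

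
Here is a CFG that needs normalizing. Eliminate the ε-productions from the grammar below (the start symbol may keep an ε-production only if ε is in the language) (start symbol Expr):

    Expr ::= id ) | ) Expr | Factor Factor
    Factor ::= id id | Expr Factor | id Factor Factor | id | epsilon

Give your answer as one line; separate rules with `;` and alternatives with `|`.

Nullable set = {Expr, Factor}.
ε ∈ L(G) since Expr is nullable, so keep Expr → ε.
For each production, add variants omitting each subset of nullable occurrences: Expr → ) Expr gives ) Expr | ). Expr → Factor Factor gives Factor Factor | Factor. Factor → Expr Factor gives Expr Factor | Expr. Factor → id Factor Factor gives id Factor Factor | id Factor | id.

Expr ::= id ) | ) Expr | ) | Factor Factor | Factor | epsilon; Factor ::= id id | Expr Factor | Expr | id Factor Factor | id Factor | id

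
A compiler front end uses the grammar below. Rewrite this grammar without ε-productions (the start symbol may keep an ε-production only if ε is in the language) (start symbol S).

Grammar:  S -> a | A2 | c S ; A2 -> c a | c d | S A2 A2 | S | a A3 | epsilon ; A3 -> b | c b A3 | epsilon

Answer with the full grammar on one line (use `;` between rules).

Nullable nonterminals: {A2, A3, S}.
ε ∈ L(G) since S is nullable, so keep S → ε.
Expand every rule over subsets of its nullable positions: S → c S gives c S | c. A2 → S A2 A2 gives S A2 A2 | S A2 | S | A2 A2. A2 → a A3 gives a A3 | a. A3 → c b A3 gives c b A3 | c b.

S -> a | A2 | c S | c | ε; A2 -> c a | c d | S A2 A2 | S A2 | S | A2 A2 | a A3 | a; A3 -> b | c b A3 | c b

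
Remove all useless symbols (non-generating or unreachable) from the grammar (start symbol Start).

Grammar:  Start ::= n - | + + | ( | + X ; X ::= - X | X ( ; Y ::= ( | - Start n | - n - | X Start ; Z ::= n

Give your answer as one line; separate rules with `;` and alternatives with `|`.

Start ::= n - | + + | (

Generating nonterminals: {Start, Y, Z}.
Reachable from Start after that: {Start}.
Removed useless symbols: {X, Y, Z} and every production mentioning them.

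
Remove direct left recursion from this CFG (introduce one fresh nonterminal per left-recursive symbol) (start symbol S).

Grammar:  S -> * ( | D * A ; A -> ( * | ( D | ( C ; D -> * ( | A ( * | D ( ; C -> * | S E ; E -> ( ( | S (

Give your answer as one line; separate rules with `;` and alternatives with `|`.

D is directly left-recursive.
For D: α = {(}, β = {* (, A ( *}. Rewrite as D → β D' and D' → α D' | ε.

S -> * ( | D * A; A -> ( * | ( D | ( C; D -> * ( D' | A ( * D'; C -> * | S E; E -> ( ( | S (; D' -> ( D' | eps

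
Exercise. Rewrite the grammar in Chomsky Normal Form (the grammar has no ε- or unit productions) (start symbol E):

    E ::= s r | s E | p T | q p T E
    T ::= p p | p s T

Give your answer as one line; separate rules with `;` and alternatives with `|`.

Introduce a nonterminal for each terminal appearing in a rule of length ≥ 2: X1 → s, X2 → r, X3 → p, X4 → q.
Binarize each right-hand side of length ≥ 3 by chaining fresh nonterminals (Y1, Y2, …): affected rules were E → X4 X3 T E; T → X3 X1 T.

E ::= X1 X2 | X1 E | X3 T | X4 Y1; T ::= X3 X3 | X3 Y3; X1 ::= s; X2 ::= r; X3 ::= p; X4 ::= q; Y1 ::= X3 Y2; Y2 ::= T E; Y3 ::= X1 T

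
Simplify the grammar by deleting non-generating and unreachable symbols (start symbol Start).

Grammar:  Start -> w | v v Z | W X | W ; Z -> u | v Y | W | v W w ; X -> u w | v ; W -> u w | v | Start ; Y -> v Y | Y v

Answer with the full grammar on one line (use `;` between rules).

Generating nonterminals: {Start, W, X, Z}.
Reachable from Start after that: {Start, W, X, Z}.
Removed useless symbols: {Y} and every production mentioning them.

Start -> w | v v Z | W X | W; Z -> u | W | v W w; X -> u w | v; W -> u w | v | Start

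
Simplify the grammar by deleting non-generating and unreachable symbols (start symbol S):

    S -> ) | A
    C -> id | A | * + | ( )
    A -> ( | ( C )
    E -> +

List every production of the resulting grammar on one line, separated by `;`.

Generating nonterminals: {A, C, E, S}.
Reachable from S after that: {A, C, S}.
Removed useless symbols: {E} and every production mentioning them.

S -> ) | A; C -> id | A | * + | ( ); A -> ( | ( C )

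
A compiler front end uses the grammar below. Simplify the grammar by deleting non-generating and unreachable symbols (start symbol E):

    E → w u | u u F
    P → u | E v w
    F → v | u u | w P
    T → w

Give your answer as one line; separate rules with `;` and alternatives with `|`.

E → w u | u u F; P → u | E v w; F → v | u u | w P

Generating nonterminals: {E, F, P, T}.
Reachable from E after that: {E, F, P}.
Removed useless symbols: {T} and every production mentioning them.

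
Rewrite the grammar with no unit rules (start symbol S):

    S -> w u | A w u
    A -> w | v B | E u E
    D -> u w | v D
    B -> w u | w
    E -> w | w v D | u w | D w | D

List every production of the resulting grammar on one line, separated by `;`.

S -> w u | A w u; A -> w | v B | E u E; D -> u w | v D; B -> w u | w; E -> w | w v D | u w | D w | v D

Unit pairs: E ⇒* {D}.
For every A with A ⇒* B via unit rules, add B's non-unit alternatives to A; then delete every rule of the form X → Y.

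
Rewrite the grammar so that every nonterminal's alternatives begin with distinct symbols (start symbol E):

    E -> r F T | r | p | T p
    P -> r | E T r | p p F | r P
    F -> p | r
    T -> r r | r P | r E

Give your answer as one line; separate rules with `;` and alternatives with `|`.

E -> p | T p | r E'; P -> E T r | p p F | r P'; F -> p | r; T -> r T'; E' -> F T | ε; P' -> ε | P; T' -> r | P | E

E has alternatives sharing prefix 'r': factor to E → r E' with E' → F T | ε.
P has alternatives sharing prefix 'r': factor to P → r P' with P' → ε | P.
T has alternatives sharing prefix 'r': factor to T → r T' with T' → r | P | E.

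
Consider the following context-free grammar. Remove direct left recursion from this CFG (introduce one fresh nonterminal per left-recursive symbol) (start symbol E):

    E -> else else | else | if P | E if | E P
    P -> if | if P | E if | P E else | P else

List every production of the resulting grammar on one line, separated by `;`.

E -> else else E' | else E' | if P E'; P -> if P' | if P P' | E if P'; E' -> if E' | P E' | ε; P' -> E else P' | else P' | ε

E, P are directly left-recursive.
For E: α = {if, P}, β = {else else, else, if P}. Rewrite as E → β E' and E' → α E' | ε.
For P: α = {E else, else}, β = {if, if P, E if}. Rewrite as P → β P' and P' → α P' | ε.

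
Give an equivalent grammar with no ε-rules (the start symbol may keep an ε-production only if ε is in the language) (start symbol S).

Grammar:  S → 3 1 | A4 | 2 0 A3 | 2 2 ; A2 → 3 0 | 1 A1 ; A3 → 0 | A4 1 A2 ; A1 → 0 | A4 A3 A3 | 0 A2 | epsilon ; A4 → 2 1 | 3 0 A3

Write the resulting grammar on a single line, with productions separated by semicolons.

S → 3 1 | A4 | 2 0 A3 | 2 2; A2 → 3 0 | 1 A1 | 1; A3 → 0 | A4 1 A2; A1 → 0 | A4 A3 A3 | 0 A2; A4 → 2 1 | 3 0 A3

Nullable nonterminals: {A1}.
ε ∉ L(G), so no ε-production is kept.
Expand every rule over subsets of its nullable positions: A2 → 1 A1 gives 1 A1 | 1.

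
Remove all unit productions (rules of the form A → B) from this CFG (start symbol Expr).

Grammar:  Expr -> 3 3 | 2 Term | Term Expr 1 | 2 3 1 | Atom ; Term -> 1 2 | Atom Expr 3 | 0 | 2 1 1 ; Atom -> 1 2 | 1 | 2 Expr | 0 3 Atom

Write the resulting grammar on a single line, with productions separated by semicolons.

Unit pairs: Expr ⇒* {Atom}.
For each unit pair (A, B), copy every non-unit production of B to A, then drop all unit productions.

Expr -> 1 2 | 1 | 2 Expr | 0 3 Atom | 3 3 | 2 Term | Term Expr 1 | 2 3 1; Term -> 1 2 | Atom Expr 3 | 0 | 2 1 1; Atom -> 1 2 | 1 | 2 Expr | 0 3 Atom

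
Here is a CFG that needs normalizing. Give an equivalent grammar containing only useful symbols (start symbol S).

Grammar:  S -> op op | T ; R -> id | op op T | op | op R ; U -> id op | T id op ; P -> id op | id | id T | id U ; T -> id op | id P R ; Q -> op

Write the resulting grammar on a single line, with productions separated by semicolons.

Generating nonterminals: {P, Q, R, S, T, U}.
Reachable from S after that: {P, R, S, T, U}.
Removed useless symbols: {Q} and every production mentioning them.

S -> op op | T; R -> id | op op T | op | op R; U -> id op | T id op; P -> id op | id | id T | id U; T -> id op | id P R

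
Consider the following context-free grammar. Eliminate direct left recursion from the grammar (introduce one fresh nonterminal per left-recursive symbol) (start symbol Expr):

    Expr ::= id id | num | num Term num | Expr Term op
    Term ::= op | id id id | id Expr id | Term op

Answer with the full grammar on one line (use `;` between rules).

Directly left-recursive nonterminals: Expr, Term.
For Expr: α = {Term op}, β = {id id, num, num Term num}. Rewrite as Expr → β Expr1 and Expr1 → α Expr1 | ε.
For Term: α = {op}, β = {op, id id id, id Expr id}. Rewrite as Term → β Term1 and Term1 → α Term1 | ε.

Expr ::= id id Expr1 | num Expr1 | num Term num Expr1; Term ::= op Term1 | id id id Term1 | id Expr id Term1; Expr1 ::= Term op Expr1 | epsilon; Term1 ::= op Term1 | epsilon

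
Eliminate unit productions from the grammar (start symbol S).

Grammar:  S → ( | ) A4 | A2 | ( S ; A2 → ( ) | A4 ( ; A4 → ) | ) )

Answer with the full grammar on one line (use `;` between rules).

Unit pairs: S ⇒* {A2}.
For each unit pair (A, B), copy every non-unit production of B to A, then drop all unit productions.

S → ( ) | A4 ( | ( | ) A4 | ( S; A2 → ( ) | A4 (; A4 → ) | ) )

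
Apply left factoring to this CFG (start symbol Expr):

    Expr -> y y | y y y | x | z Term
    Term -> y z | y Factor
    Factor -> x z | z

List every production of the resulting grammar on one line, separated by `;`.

Expr has alternatives sharing prefix 'y y': factor to Expr → y y Expr1 with Expr1 → ε | y.
Term has alternatives sharing prefix 'y': factor to Term → y Term1 with Term1 → z | Factor.

Expr -> x | z Term | y y Expr1; Term -> y Term1; Factor -> x z | z; Expr1 -> ε | y; Term1 -> z | Factor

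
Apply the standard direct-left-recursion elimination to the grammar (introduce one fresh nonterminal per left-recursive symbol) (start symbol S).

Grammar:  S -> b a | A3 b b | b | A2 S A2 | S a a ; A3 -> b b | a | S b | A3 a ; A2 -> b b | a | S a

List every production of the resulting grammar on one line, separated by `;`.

Directly left-recursive nonterminals: S, A3.
For S: α = {a a}, β = {b a, A3 b b, b, A2 S A2}. Rewrite as S → β S' and S' → α S' | ε.
For A3: α = {a}, β = {b b, a, S b}. Rewrite as A3 → β A3' and A3' → α A3' | ε.

S -> b a S' | A3 b b S' | b S' | A2 S A2 S'; A3 -> b b A3' | a A3' | S b A3'; A2 -> b b | a | S a; S' -> a a S' | ε; A3' -> a A3' | ε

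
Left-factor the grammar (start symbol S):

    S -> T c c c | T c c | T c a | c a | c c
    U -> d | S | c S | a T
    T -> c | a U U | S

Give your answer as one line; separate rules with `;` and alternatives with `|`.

S -> T c S' | c S''; U -> d | S | c S | a T; T -> c | a U U | S; S' -> a | c S'''; S'' -> a | c; S''' -> c | epsilon

S has alternatives sharing prefix 'T c': factor to S → T c S' with S' → c c | c | a.
S has alternatives sharing prefix 'c': factor to S → c S'' with S'' → a | c.
S' has alternatives sharing prefix 'c': factor to S' → c S''' with S''' → c | ε.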